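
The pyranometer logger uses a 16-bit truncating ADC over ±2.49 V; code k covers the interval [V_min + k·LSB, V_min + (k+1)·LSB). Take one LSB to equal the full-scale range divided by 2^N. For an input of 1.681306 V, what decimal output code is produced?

Span: 2.49 V − (-2.49 V) = 4.98 V. LSB = 4.98 V / 2^16 ≈ 75.99 µV.
V_in − V_min = 1.681306 − (-2.49) = 4.171306 V.
Divide by LSB: 4.171306 × 65536/4.98 = 54893.7169.
Truncating gives code 54893.

54893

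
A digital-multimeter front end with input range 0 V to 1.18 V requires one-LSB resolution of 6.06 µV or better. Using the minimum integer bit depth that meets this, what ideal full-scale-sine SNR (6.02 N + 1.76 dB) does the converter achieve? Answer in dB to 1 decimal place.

110.1 dB

Full-scale range = 1.18 V.
Need 2^N ≥ 1.18 V / 6.06 µV = 194700 → N_min = 18.
6.02(18) + 1.76 = 110.12 dB.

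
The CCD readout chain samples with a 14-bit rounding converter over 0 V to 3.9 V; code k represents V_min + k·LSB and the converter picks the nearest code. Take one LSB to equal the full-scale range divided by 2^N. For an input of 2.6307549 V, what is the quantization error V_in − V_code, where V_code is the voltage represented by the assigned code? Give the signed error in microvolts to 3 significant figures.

V_FS = 3.9 V. LSB = 3.9 V / 2^14 ≈ 238.0 µV.
(V_in − V_min)/LSB = (2.6307549 − (0)) × 16384/3.9 = 11051.8688 → nearest code k = 11052.
V_code = V_min + k × range/2^14 = 0 + 11052 × 3.9/16384 = 2.6307861328 V.
e = 2.6307549 − (2.6307861328) = −31.2 µV.

−31.2 µV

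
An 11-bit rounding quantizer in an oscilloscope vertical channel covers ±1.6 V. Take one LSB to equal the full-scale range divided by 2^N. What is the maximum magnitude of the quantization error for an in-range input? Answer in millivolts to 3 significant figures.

0.781 mV

The full-scale span is 1.6 − (-1.6) = 3.2 V.
LSB = 3.2 V / 2^11 = 1.5625 mV.
Worst-case error for round-to-nearest is half an LSB: 0.781 mV.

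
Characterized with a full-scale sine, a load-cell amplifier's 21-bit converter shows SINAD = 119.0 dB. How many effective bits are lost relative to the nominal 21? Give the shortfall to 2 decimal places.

ENOB = (SINAD − 1.76)/6.02 = (119.0 − 1.76)/6.02 = 19.4751 bits.
21 − 19.4751 = 1.52 bits below nominal.

1.52 bits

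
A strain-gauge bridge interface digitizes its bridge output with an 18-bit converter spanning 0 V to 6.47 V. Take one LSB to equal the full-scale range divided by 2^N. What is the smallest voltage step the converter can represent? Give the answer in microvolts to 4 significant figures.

24.68 µV

Full-scale range = 6.47 V.
Number of codes = 2^18 = 262144.
LSB = 6.47 V / 2^18 = 24.68 µV.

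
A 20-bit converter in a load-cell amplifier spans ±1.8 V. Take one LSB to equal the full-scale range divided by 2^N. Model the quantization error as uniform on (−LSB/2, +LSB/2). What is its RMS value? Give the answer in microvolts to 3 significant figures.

0.991 µV

Range = 1.8 − (-1.8) = 3.6 V.
Step size = 3.6/1048576 V = 3.4332 µV.
RMS of a uniform error over width LSB is LSB/√12 = 0.991 µV.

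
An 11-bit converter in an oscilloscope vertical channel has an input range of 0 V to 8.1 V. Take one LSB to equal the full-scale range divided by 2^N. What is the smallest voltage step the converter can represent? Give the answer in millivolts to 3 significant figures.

V_FS = 8.1 V.
Number of codes = 2^11 = 2048.
LSB = 8.1 V ÷ 2^11 = 8.1/2048 V = 3.96 mV.

3.96 mV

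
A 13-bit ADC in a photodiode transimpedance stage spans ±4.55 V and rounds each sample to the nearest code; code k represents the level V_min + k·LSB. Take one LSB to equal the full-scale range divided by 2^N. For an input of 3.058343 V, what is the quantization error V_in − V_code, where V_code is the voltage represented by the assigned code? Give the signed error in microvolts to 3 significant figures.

Range = 4.55 − (-4.55) = 9.1 V. LSB = 9.1 V / 2^13 ≈ 1.111 mV.
Position in LSBs: (3.058343 − (-4.55)) × 8192/9.1 = 6849.1809; rounding gives k = 6849.
Reconstructed level: -4.55 + 6849 × 9.1/8192 V = 3.058142090 V.
Error = V_in − V_code = 3.058343 − (3.058142090) = +201 µV.

+201 µV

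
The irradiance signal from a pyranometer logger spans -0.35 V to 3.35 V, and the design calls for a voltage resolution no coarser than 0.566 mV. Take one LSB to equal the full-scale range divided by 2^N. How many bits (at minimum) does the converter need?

13 bits

Full-scale range = 3.35 V − (-0.35 V) = 3.7 V.
Need 2^N ≥ 3.7 V / 0.566 mV = 6537 → N_min = 13.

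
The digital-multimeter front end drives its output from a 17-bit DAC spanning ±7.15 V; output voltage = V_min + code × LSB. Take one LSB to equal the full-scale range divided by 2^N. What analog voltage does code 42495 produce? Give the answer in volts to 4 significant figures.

The full-scale span is 7.15 − (-7.15) = 14.3 V. LSB = 14.3 V / 2^17.
Output = V_min + (42495/131072) × range = -7.15 + 0.324211 × 14.3 V
      = -7.15 V + 4.63622 V = -2.51378 V.

-2.514 V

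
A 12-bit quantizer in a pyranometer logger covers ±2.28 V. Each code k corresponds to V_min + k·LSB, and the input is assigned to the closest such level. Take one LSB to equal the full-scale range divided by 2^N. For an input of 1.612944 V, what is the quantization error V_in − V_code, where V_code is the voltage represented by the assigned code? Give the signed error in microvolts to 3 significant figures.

Range = 2.28 − (-2.28) = 4.56 V. LSB = 4.56 V / 2^12 ≈ 1.113 mV.
(1.612944 − (-2.28)) / LSB = 3.892944 × 4096/4.56 = 3496.8199. Nearest integer: k = 3497.
Reconstructed level: -2.28 + 3497 × 4.56/4096 V = 1.613144531 V.
e = 1.612944 − (1.613144531) = −201 µV.

−201 µV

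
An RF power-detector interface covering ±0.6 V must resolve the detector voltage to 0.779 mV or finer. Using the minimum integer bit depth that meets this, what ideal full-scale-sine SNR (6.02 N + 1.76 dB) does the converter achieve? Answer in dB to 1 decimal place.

The full-scale span is 0.6 − (-0.6) = 1.2 V.
1.2 V / 0.779 mV = 1540. Since 2^10 = 1024 and 2^11 = 2048, N = 11.
Ideal SNR at N = 11: 6.02·11 + 1.76 = 68.0 dB.

68.0 dB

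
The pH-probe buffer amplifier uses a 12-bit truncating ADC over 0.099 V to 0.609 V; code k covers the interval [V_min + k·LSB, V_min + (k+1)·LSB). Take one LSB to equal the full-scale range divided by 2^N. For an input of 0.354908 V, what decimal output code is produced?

The full-scale span is 0.609 − (0.099) = 0.51 V. LSB = 0.51 V / 2^12 ≈ 124.5 µV.
code = ⌊(V_in − V_min)/LSB⌋ = ⌊(V_in − V_min) × 2^12 / range⌋
     = ⌊(0.354908 − (0.099)) × 4096 / 0.51⌋ = ⌊0.255908 × 4096/0.51⌋
     = ⌊2055.292⌋ = 2055.

2055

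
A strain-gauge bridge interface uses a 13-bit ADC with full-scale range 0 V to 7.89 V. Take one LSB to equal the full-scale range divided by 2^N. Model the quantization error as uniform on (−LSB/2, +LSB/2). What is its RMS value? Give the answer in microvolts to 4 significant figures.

278.0 µV

Span = 7.89 V.
Step size = 7.89/8192 V = 0.963135 mV.
σ_q = LSB/√12 = 0.963135 mV/3.4641 = 278.0 µV.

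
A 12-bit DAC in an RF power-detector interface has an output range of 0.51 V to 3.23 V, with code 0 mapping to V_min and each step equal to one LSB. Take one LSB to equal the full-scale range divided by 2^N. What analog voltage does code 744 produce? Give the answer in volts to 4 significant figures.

Range = 3.23 − (0.51) = 2.72 V. LSB = 2.72 V / 2^12.
V_out = V_min + code × LSB = 0.51 V + 744 × 2.72 V / 4096
      = 0.51 + 0.494063 = 1.00406 V.

1.004 V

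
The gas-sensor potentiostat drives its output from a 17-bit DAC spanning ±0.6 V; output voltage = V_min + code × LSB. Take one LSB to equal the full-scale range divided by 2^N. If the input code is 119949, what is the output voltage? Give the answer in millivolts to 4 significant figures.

498.2 mV

Range = 0.6 − (-0.6) = 1.2 V. LSB = 1.2 V / 2^17.
V_out = V_min + code × LSB = -0.6 V + 119949 × 1.2 V / 131072
      = -0.6 + 1.09817 = 0.498166 V.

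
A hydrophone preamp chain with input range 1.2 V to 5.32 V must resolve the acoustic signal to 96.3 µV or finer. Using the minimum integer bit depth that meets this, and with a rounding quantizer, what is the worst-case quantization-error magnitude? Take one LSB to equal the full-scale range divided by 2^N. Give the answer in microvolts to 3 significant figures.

31.4 µV

Full-scale range = 5.32 V − (1.2 V) = 4.12 V.
4.12 V / 96.3 µV = 42780. Since 2^15 = 32768 and 2^16 = 65536, N = 16.
One LSB is 4.12 V / 65536 = 62.866 µV.
Max error for round-to-nearest is LSB/2 = 31.4 µV.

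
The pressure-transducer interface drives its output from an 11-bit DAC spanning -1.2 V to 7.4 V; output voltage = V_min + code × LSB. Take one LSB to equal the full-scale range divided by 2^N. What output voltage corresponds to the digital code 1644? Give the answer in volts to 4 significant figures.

Full-scale range = 7.4 V − (-1.2 V) = 8.6 V. LSB = 8.6 V / 2^11.
V_out = V_min + code × LSB = -1.2 V + 1644 × 8.6 V / 2048
      = -1.2 + 6.90352 = 5.70352 V.

5.704 V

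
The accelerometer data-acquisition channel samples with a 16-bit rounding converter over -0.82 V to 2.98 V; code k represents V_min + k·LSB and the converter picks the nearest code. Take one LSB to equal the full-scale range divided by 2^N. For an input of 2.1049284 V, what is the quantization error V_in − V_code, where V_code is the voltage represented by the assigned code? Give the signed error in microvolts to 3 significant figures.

+13.8 µV

Range = 2.98 − (-0.82) = 3.8 V. LSB = 3.8 V / 2^16 ≈ 57.98 µV.
(2.1049284 − (-0.82)) / LSB = 2.9249284 × 65536/3.8 = 50444.2388. Nearest integer: k = 50444.
Reconstructed level: -0.82 + 50444 × 3.8/65536 V = 2.1049145508 V.
e = 2.1049284 − (2.1049145508) = +13.8 µV.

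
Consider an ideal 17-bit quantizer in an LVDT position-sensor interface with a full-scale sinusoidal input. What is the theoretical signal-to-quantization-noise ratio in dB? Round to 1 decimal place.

104.1 dB

For an ideal N-bit converter with full-scale sine input, SNR = 6.02 N + 1.76 dB. SNR = 6.02 × 17 + 1.76 = 102.34 + 1.76 = 104.10 dB.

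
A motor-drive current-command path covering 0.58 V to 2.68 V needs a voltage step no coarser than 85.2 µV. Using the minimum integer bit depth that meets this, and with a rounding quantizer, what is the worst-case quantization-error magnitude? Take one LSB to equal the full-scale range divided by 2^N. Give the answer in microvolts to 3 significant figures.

Span: 2.68 V − (0.58 V) = 2.1 V.
2.1 V / 85.2 µV = 24650. Since 2^14 = 16384 and 2^15 = 32768, N = 15.
One LSB is 2.1 V / 32768 = 64.087 µV.
|e|_max = LSB/2 = 32.0 µV.

32.0 µV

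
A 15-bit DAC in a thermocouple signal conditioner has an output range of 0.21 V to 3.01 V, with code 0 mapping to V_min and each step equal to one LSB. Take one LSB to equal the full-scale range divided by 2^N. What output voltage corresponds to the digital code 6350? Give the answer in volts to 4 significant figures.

0.7526 V

Span: 3.01 V − (0.21 V) = 2.8 V. LSB = 2.8 V / 2^15.
V_out = V_min + code × LSB = 0.21 V + 6350 × 2.8 V / 32768
      = 0.21 + 0.542603 = 0.752603 V.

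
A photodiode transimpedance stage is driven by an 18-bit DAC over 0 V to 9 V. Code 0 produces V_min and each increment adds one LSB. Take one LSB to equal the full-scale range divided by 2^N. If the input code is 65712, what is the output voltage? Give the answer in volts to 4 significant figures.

Full-scale range = 9 V. LSB = 9 V / 2^18.
V_out = V_min + code × LSB = 0 V + 65712 × 9 V / 262144
      = 0 V + 2.25604 V = 2.25604 V.

2.256 V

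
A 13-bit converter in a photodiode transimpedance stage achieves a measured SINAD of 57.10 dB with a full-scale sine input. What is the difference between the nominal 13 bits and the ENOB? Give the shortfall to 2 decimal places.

3.81 bits

ENOB = (SINAD − 1.76)/6.02 = (57.10 − 1.76)/6.02 = 9.1927 bits.
Lost resolution: 13 − 9.1927 = 3.8073 bits.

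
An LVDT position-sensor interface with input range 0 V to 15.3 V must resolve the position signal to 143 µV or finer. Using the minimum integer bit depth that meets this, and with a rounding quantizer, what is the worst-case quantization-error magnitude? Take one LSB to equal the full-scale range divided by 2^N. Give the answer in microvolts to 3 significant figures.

Range is 15.3 V.
15.3 V / 143 µV = 107000. Since 2^16 = 65536 and 2^17 = 131072, N = 17.
One LSB is 15.3 V / 131072 = 116.73 µV.
|e|_max = LSB/2 = 58.4 µV.

58.4 µV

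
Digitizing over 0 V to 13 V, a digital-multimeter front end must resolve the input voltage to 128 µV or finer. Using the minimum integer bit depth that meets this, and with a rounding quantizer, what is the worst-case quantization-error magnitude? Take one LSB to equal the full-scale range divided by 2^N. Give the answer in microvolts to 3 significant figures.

49.6 µV

Span = 13 V.
Levels needed ≥ 13/128 µV = 101600. 2^17 = 131072 suffices, so N_min = 17.
Step size = 13/131072 V = 99.182 µV.
|e|_max = LSB/2 = 49.6 µV.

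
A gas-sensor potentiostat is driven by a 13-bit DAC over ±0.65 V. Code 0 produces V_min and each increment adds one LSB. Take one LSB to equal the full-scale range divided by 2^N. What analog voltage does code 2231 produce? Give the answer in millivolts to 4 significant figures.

The full-scale span is 0.65 − (-0.65) = 1.3 V. LSB = 1.3 V / 2^13.
V_out = V_min + code × LSB = -0.65 V + 2231 × 1.3 V / 8192
      = -0.65 + 0.354041 = -0.295959 V.

-296.0 mV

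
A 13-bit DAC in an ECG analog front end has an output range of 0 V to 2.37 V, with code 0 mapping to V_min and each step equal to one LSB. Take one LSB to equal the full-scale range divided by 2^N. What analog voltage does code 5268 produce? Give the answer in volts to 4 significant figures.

1.524 V

Full-scale range = 2.37 V. LSB = 2.37 V / 2^13.
V_out = V_min + code × LSB = 0 V + 5268 × 2.37 V / 8192
      = 0 + 1.52407 = 1.52407 V.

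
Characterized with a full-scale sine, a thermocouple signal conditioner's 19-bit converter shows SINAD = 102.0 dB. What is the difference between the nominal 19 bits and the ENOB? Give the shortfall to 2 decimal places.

Effective bits = (102.0 − 1.76)/6.02 = 16.6512.
Lost resolution: 19 − 16.6512 = 2.3488 bits.

2.35 bits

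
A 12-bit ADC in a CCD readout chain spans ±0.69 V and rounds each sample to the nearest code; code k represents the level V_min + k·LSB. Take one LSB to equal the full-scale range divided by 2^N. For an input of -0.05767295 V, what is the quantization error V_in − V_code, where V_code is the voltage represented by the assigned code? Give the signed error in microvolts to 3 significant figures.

The full-scale span is 0.69 − (-0.69) = 1.38 V. LSB = 1.38 V / 2^12 ≈ 336.9 µV.
(V_in − V_min)/LSB = (-0.05767295 − (-0.69)) × 4096/1.38 = 1876.8200 → nearest code k = 1877.
V_code = -0.69 + (1877/4096) × 1.38 = -0.05761230469 V.
V_in − V_code = -0.05767295 − (-0.05761230469) = −60.6 µV.

−60.6 µV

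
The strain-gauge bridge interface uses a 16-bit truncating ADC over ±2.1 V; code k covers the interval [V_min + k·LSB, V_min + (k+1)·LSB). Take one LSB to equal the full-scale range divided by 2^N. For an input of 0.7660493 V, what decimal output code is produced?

44721

Span: 2.1 V − (-2.1 V) = 4.2 V. LSB = 4.2 V / 2^16 ≈ 64.09 µV.
(V_in − V_min) × 2^16/range = (0.7660493 − (-2.1)) × 65536/4.2 = 44721.287.
Floor → code = 44721.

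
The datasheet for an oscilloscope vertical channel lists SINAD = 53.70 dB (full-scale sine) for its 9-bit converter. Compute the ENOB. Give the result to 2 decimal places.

8.63 bits

ENOB = (SINAD − 1.76) / 6.02 = (53.70 − 1.76) / 6.02 = 51.94 / 6.02 = 8.6279.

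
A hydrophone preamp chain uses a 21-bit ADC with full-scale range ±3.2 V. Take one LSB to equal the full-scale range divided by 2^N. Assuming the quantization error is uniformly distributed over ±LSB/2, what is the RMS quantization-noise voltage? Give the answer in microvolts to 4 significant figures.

Range = 3.2 − (-3.2) = 6.4 V.
LSB = 6.4 V / 2^21 = 3.05176 µV.
σ_q = LSB/√12 = 3.05176 µV/3.4641 = 0.8810 µV.

0.8810 µV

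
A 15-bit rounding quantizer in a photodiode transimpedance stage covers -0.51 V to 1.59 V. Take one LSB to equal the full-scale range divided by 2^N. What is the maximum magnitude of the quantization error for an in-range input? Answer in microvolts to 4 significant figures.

32.04 µV

The full-scale span is 1.59 − (-0.51) = 2.1 V.
LSB = 2.1 V ÷ 2^15 = 2.1/32768 V = 64.0869 µV.
|e|_max = LSB/2 = 32.04 µV.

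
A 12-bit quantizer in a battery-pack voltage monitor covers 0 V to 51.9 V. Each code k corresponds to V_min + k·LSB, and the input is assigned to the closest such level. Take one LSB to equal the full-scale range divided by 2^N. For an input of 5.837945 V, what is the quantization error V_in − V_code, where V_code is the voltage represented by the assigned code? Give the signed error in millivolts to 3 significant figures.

−3.34 mV

Span = 51.9 V. LSB = 51.9 V / 2^12 ≈ 12.67 mV.
(5.837945 − (0)) / LSB = 5.837945 × 4096/51.9 = 460.7365. Nearest integer: k = 461.
Reconstructed level: 0 + 461 × 51.9/4096 V = 5.841284180 V.
Error = V_in − V_code = 5.837945 − (5.841284180) = −3.34 mV.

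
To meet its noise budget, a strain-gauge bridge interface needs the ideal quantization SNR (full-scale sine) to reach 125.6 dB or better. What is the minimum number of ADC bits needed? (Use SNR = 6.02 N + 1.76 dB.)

21 bits

Required N = ⌈(125.6 − 1.76)/6.02⌉ = ⌈20.571⌉ = 21.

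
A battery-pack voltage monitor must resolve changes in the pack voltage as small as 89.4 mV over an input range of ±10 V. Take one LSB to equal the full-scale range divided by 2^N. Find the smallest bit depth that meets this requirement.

8 bits

Span: 10 V − (-10 V) = 20 V.
Levels needed ≥ 20/89.4 mV = 223.7. 2^8 = 256 suffices, so N_min = 8.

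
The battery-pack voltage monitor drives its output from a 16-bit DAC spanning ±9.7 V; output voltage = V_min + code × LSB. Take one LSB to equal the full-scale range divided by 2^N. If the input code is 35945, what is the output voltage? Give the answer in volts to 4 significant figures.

0.9405 V

The full-scale span is 9.7 − (-9.7) = 19.4 V. LSB = 19.4 V / 2^16.
V_out = V_min + code × LSB = -9.7 V + 35945 × 19.4 V / 65536
      = -9.7 V + 10.6405 V = 0.940457 V.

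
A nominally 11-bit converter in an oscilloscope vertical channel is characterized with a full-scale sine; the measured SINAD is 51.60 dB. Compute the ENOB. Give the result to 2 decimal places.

Inverting SNR = 6.02 N + 1.76: N_eff = (51.60 − 1.76)/6.02 = 8.2791.

8.28 bits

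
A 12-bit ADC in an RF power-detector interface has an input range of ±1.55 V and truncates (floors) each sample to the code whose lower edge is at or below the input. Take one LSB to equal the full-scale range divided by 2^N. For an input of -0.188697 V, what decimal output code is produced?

1798

Range = 1.55 − (-1.55) = 3.1 V. LSB = 3.1 V / 2^12 ≈ 0.7568 mV.
V_in − V_min = -0.188697 − (-1.55) = 1.361303 V.
Divide by LSB: 1.361303 × 4096/3.1 = 1798.6765.
Truncating gives code 1798.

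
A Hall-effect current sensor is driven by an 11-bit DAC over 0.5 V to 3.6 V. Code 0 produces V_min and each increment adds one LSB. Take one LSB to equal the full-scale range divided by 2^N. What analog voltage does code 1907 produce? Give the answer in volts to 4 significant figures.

3.387 V

The full-scale span is 3.6 − (0.5) = 3.1 V. LSB = 3.1 V / 2^11.
V_out = V_min + code × LSB = 0.5 V + 1907 × 3.1 V / 2048
      = 0.5 + 2.88657 = 3.38657 V.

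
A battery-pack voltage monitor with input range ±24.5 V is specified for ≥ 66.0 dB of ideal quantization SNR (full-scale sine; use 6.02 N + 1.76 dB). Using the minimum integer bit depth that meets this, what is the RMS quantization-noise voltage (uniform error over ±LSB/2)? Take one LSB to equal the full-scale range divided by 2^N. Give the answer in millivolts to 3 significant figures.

Range = 24.5 − (-24.5) = 49 V.
Required N = ⌈(66.0 − 1.76)/6.02⌉ = ⌈10.671⌉ = 11.
LSB = 49 V / 2^11 = 23.926 mV.
RMS noise = LSB/√12 = 6.91 mV.

6.91 mV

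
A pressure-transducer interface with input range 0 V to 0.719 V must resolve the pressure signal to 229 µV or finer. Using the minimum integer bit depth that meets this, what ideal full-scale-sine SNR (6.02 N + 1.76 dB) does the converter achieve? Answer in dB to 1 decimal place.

V_FS = 0.719 V.
Required number of levels: 0.719/229 µV = 3139.7; smallest N with 2^N ≥ that is 12.
6.02(12) + 1.76 = 74.00 dB.

74.0 dB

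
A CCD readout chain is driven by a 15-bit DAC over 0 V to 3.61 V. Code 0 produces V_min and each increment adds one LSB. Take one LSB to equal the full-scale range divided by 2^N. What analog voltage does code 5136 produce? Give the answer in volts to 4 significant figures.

0.5658 V

V_FS = 3.61 V. LSB = 3.61 V / 2^15.
V_out = 0 + 5136 × (3.61/32768) V
      = 0 V + 0.565825 V = 0.565825 V.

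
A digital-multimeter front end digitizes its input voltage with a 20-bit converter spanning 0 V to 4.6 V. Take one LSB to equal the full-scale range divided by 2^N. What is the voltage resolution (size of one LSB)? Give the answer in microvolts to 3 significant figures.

4.39 µV

Range is 4.6 V.
2^20 = 1048576 levels.
LSB = 4.6 V / 2^20 = 4.39 µV.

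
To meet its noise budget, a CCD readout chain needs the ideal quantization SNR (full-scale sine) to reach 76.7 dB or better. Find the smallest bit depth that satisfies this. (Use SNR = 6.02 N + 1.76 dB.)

13 bits

Required N = ⌈(76.7 − 1.76)/6.02⌉ = ⌈12.449⌉ = 13.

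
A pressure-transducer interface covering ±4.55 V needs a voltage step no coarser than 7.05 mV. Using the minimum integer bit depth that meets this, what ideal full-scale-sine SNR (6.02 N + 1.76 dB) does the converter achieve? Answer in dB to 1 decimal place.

Span: 4.55 V − (-4.55 V) = 9.1 V.
Levels needed ≥ 9.1/7.05 mV = 1291. 2^11 = 2048 suffices, so N_min = 11.
Ideal SNR at N = 11: 6.02·11 + 1.76 = 68.0 dB.

68.0 dB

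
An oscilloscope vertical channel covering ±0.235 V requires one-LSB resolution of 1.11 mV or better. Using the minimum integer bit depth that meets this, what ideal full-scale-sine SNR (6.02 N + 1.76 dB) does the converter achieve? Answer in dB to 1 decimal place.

55.9 dB

Span: 0.235 V − (-0.235 V) = 0.47 V.
Need 2^N ≥ 0.47 V / 1.11 mV = 423.4 → N_min = 9.
SNR = 6.02 × 9 + 1.76 = 55.94 dB.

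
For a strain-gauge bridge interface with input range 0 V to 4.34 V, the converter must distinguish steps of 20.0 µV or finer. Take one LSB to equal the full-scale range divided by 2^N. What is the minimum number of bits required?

Full-scale range = 4.34 V.
4.34 V / 20.0 µV = 217000. Since 2^17 = 131072 and 2^18 = 262144, N = 18.

18 bits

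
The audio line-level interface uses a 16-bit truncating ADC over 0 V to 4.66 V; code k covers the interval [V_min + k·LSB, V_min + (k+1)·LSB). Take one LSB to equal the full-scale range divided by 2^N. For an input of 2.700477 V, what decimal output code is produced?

37978

Range is 4.66 V. LSB = 4.66 V / 2^16 ≈ 71.11 µV.
code = ⌊(V_in − V_min)/LSB⌋ = ⌊(V_in − V_min) × 2^16 / range⌋
     = ⌊(2.700477 − (0)) × 65536 / 4.66⌋ = ⌊2.700477 × 65536/4.66⌋
     = ⌊37978.210⌋ = 37978.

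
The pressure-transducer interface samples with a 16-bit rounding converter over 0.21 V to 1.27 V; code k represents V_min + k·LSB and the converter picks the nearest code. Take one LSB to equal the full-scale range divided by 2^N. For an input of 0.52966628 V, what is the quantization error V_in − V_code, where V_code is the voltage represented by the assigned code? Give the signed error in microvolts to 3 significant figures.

Range = 1.27 − (0.21) = 1.06 V. LSB = 1.06 V / 2^16 ≈ 16.17 µV.
(V_in − V_min)/LSB = (0.52966628 − (0.21)) × 65536/1.06 = 19763.8201 → nearest code k = 19764.
V_code = 0.21 + (19764/65536) × 1.06 = 0.52966918945 V.
Error = V_in − V_code = 0.52966628 − (0.52966918945) = −2.91 µV.

−2.91 µV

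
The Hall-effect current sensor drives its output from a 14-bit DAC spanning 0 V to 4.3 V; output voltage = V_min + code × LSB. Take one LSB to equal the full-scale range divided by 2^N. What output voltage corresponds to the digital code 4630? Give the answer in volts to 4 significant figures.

Span = 4.3 V. LSB = 4.3 V / 2^14.
V_out = V_min + code × LSB = 0 V + 4630 × 4.3 V / 16384
      = 0 + 1.21515 = 1.21515 V.

1.215 V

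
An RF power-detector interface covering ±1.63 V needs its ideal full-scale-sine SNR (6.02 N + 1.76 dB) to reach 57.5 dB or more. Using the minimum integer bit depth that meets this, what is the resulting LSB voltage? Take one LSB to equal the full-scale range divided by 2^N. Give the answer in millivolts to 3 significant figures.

Span: 1.63 V − (-1.63 V) = 3.26 V.
Required N = ⌈(57.5 − 1.76)/6.02⌉ = ⌈9.259⌉ = 10.
LSB = 3.26 V / 2^10 = 3.18 mV.

3.18 mV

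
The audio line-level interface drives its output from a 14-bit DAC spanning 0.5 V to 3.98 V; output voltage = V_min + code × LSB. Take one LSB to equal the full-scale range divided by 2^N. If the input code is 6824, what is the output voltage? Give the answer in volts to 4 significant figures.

Full-scale range = 3.98 V − (0.5 V) = 3.48 V. LSB = 3.48 V / 2^14.
V_out = 0.5 + 6824 × (3.48/16384) V
      = 0.5 V + 1.44943 V = 1.94943 V.

1.949 V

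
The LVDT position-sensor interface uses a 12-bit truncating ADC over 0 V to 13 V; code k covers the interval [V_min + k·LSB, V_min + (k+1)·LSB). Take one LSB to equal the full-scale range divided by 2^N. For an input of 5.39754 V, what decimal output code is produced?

1700

Full-scale range = 13 V. LSB = 13 V / 2^12 ≈ 3.174 mV.
code = ⌊(V_in − V_min)/LSB⌋ = ⌊(V_in − V_min) × 2^12 / range⌋
     = ⌊(5.39754 − (0)) × 4096 / 13⌋ = ⌊5.39754 × 4096/13⌋
     = ⌊1700.640⌋ = 1700.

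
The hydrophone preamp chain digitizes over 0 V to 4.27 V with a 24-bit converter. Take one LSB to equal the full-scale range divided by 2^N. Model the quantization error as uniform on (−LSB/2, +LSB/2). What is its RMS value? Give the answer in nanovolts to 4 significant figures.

Full-scale range = 4.27 V.
Step size = 4.27/16777216 V = 254.512 nV.
RMS of a uniform error over width LSB is LSB/√12 = 73.47 nV.

73.47 nV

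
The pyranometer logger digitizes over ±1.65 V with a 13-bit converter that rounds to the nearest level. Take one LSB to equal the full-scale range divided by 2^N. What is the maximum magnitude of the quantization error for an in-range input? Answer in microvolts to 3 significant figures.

201 µV

Full-scale range = 1.65 V − (-1.65 V) = 3.3 V.
LSB = 3.3 V / 2^13 = 402.83 µV.
Worst-case error for round-to-nearest is half an LSB: 201 µV.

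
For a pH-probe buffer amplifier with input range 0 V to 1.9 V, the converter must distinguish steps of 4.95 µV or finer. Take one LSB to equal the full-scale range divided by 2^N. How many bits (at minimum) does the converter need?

Span = 1.9 V.
Levels needed ≥ 1.9/4.95 µV = 383800. 2^19 = 524288 suffices, so N_min = 19.

19 bits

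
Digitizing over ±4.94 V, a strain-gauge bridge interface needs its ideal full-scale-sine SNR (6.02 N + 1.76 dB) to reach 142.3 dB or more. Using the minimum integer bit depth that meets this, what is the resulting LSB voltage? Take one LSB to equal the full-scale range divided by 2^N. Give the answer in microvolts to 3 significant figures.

Span: 4.94 V − (-4.94 V) = 9.88 V.
Solving 6.02 N ≥ 142.3 − 1.76: N ≥ 23.346. Round up → N = 24.
LSB = 9.88 V ÷ 2^24 = 9.88/16777216 V = 0.589 µV.

0.589 µV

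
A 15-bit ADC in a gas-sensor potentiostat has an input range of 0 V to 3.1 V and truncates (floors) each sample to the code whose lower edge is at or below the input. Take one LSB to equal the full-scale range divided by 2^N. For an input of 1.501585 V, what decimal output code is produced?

Range is 3.1 V. LSB = 3.1 V / 2^15 ≈ 94.60 µV.
(V_in − V_min) × 2^15/range = (1.501585 − (0)) × 32768/3.1 = 15872.238.
Floor → code = 15872.

15872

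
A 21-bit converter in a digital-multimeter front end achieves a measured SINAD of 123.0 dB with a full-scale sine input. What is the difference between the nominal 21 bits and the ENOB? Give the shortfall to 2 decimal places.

N_eff = (123.0 − 1.76)/6.02 = 20.1395 bits.
21 − 20.1395 = 0.86 bits below nominal.

0.86 bits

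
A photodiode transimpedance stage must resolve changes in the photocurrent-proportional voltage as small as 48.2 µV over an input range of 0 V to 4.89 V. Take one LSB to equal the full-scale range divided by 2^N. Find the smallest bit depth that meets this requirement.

V_FS = 4.89 V.
Need 2^N ≥ 4.89 V / 48.2 µV = 101500 → N_min = 17.

17 bits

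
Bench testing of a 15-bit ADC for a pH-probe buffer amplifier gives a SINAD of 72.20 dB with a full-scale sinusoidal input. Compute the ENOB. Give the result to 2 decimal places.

11.70 bits

ENOB = (SINAD − 1.76) / 6.02 = (72.20 − 1.76) / 6.02 = 70.44 / 6.02 = 11.7010.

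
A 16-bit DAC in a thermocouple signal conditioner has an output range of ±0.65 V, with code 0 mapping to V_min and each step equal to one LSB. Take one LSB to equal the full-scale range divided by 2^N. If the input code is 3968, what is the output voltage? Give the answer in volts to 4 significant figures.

Full-scale range = 0.65 V − (-0.65 V) = 1.3 V. LSB = 1.3 V / 2^16.
V_out = V_min + code × LSB = -0.65 V + 3968 × 1.3 V / 65536
      = -0.65 V + 0.0787109 V = -0.571289 V.

-0.5713 V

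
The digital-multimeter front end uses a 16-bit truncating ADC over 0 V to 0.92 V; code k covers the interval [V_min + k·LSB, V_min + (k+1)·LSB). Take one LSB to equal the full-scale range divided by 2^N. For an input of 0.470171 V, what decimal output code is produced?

33492

Range is 0.92 V. LSB = 0.92 V / 2^16 ≈ 14.04 µV.
V_in − V_min = 0.470171 − (0) = 0.470171 V.
Divide by LSB: 0.470171 × 65536/0.92 = 33492.5290.
Truncating gives code 33492.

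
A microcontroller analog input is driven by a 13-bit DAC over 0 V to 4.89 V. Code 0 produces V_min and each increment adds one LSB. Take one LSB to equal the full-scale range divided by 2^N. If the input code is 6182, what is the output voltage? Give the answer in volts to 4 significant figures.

Span = 4.89 V. LSB = 4.89 V / 2^13.
V_out = V_min + code × LSB = 0 V + 6182 × 4.89 V / 8192
      = 0 V + 3.69018 V = 3.69018 V.

3.690 V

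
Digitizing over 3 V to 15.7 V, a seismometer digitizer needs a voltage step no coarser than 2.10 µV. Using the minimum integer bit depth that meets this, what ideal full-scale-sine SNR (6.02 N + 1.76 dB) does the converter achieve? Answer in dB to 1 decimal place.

Range = 15.7 − (3) = 12.7 V.
Need 2^N ≥ 12.7 V / 2.10 µV = 6.048e6 → N_min = 23.
SNR = 6.02 × 23 + 1.76 = 140.22 dB.

140.2 dB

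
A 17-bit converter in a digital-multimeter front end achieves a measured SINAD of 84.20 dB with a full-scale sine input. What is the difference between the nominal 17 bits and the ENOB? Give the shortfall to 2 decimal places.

3.31 bits

ENOB = (SINAD − 1.76)/6.02 = (84.20 − 1.76)/6.02 = 13.6944 bits.
Shortfall = 17 − 13.6944 = 3.3056 bits.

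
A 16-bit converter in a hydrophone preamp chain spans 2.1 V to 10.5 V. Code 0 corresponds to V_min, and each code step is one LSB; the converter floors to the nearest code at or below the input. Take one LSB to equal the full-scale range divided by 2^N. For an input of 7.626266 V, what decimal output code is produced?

Full-scale range = 10.5 V − (2.1 V) = 8.4 V. LSB = 8.4 V / 2^16 ≈ 128.2 µV.
code = ⌊(V_in − V_min)/LSB⌋ = ⌊(V_in − V_min) × 2^16 / range⌋
     = ⌊(7.626266 − (2.1)) × 65536 / 8.4⌋ = ⌊5.526266 × 65536/8.4⌋
     = ⌊43115.401⌋ = 43115.

43115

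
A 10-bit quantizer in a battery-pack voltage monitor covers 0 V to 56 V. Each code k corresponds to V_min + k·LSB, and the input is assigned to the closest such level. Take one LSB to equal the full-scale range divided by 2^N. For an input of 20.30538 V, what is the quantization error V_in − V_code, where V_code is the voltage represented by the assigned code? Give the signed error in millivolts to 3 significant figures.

+16.3 mV

V_FS = 56 V. LSB = 56 V / 2^10 ≈ 54.69 mV.
(20.30538 − (0)) / LSB = 20.30538 × 1024/56 = 371.2984. Nearest integer: k = 371.
V_code = V_min + k × range/2^10 = 0 + 371 × 56/1024 = 20.28906250 V.
e = 20.30538 − (20.28906250) = +16.3 mV.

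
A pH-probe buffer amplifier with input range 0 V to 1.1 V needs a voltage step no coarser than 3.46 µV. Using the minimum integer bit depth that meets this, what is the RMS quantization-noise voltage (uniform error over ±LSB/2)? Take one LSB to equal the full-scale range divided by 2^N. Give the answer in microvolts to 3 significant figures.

0.606 µV

Full-scale range = 1.1 V.
Required number of levels: 1.1/3.46 µV = 317920; smallest N with 2^N ≥ that is 19.
LSB = 1.1 V ÷ 2^19 = 1.1/524288 V = 2.0981 µV.
V_rms = LSB/√12 = 0.606 µV.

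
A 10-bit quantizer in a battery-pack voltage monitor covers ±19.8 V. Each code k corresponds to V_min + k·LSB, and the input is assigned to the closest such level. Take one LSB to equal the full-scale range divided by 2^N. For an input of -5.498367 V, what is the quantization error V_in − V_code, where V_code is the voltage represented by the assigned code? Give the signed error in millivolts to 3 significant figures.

−6.96 mV

Full-scale range = 19.8 V − (-19.8 V) = 39.6 V. LSB = 39.6 V / 2^10 ≈ 38.67 mV.
(V_in − V_min)/LSB = (-5.498367 − (-19.8)) × 1024/39.6 = 369.8200 → nearest code k = 370.
Reconstructed level: -19.8 + 370 × 39.6/1024 V = -5.491406250 V.
e = -5.498367 − (-5.491406250) = −6.96 mV.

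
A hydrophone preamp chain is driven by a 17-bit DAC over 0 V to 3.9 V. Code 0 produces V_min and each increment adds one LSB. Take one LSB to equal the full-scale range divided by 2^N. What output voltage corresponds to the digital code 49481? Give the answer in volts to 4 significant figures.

1.472 V

Span = 3.9 V. LSB = 3.9 V / 2^17.
V_out = V_min + code × LSB = 0 V + 49481 × 3.9 V / 131072
      = 0 + 1.47229 = 1.47229 V.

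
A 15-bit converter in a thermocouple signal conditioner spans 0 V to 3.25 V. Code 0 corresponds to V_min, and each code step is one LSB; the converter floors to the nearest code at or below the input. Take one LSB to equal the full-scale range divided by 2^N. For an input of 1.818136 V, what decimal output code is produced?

18331

Span = 3.25 V. LSB = 3.25 V / 2^15 ≈ 99.18 µV.
V_in − V_min = 1.818136 − (0) = 1.818136 V.
Divide by LSB: 1.818136 × 32768/3.25 = 18331.2863.
Truncating gives code 18331.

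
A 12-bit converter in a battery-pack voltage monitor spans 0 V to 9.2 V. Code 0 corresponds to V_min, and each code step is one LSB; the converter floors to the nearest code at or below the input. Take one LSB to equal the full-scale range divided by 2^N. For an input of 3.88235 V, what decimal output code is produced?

Range is 9.2 V. LSB = 9.2 V / 2^12 ≈ 2.246 mV.
code = ⌊(V_in − V_min)/LSB⌋ = ⌊(V_in − V_min) × 2^12 / range⌋
     = ⌊(3.88235 − (0)) × 4096 / 9.2⌋ = ⌊3.88235 × 4096/9.2⌋
     = ⌊1728.490⌋ = 1728.

1728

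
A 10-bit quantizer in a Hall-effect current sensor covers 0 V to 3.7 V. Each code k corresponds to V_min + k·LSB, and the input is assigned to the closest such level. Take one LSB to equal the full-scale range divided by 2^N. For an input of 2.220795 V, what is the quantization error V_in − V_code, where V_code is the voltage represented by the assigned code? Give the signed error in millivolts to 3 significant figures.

−1.37 mV

Span = 3.7 V. LSB = 3.7 V / 2^10 ≈ 3.613 mV.
Position in LSBs: (2.220795 − (0)) × 1024/3.7 = 614.6200; rounding gives k = 615.
V_code = V_min + k × range/2^10 = 0 + 615 × 3.7/1024 = 2.222167969 V.
Error = V_in − V_code = 2.220795 − (2.222167969) = −1.37 mV.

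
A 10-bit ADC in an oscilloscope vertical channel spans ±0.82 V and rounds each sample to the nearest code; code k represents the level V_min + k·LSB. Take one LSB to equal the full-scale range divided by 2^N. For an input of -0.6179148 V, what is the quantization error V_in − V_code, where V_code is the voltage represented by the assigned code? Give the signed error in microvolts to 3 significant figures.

+288 µV

The full-scale span is 0.82 − (-0.82) = 1.64 V. LSB = 1.64 V / 2^10 ≈ 1.602 mV.
(-0.6179148 − (-0.82)) / LSB = 0.2020852 × 1024/1.64 = 126.1800. Nearest integer: k = 126.
Reconstructed level: -0.82 + 126 × 1.64/1024 V = -0.6182031250 V.
V_in − V_code = -0.6179148 − (-0.6182031250) = +288 µV.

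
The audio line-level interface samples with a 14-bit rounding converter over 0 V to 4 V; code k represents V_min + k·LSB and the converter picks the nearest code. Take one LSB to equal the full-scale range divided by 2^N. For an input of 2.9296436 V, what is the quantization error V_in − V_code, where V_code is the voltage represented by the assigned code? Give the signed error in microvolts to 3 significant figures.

V_FS = 4 V. LSB = 4 V / 2^14 ≈ 244.1 µV.
(2.9296436 − (0)) / LSB = 2.9296436 × 16384/4 = 11999.8202. Nearest integer: k = 12000.
V_code = 0 + (12000/16384) × 4 = 2.9296875000 V.
e = 2.9296436 − (2.9296875000) = −43.9 µV.

−43.9 µV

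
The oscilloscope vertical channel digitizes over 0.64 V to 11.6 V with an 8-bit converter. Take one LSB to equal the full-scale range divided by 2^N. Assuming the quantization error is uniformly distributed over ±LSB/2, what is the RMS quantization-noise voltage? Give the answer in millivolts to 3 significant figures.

Range = 11.6 − (0.64) = 10.96 V.
One LSB is 10.96 V / 256 = 42.813 mV.
σ_q = LSB/√12 = 42.813 mV/3.4641 = 12.4 mV.

12.4 mV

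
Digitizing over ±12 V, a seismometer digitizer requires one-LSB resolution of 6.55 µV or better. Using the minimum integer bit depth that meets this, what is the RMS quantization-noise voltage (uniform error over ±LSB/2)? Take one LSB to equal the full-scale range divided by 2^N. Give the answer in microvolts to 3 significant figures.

The full-scale span is 12 − (-12) = 24 V.
Required number of levels: 24/6.55 µV = 3.6641e6; smallest N with 2^N ≥ that is 22.
LSB = 24 V / 2^22 = 5.7220 µV.
RMS noise = LSB/√12 = 1.65 µV.

1.65 µV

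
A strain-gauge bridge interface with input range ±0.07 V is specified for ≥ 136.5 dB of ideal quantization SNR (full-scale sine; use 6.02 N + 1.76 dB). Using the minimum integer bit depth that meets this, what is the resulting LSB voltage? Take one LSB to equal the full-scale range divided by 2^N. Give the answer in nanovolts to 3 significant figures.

Range = 0.07 − (-0.07) = 0.14 V.
Required N = ⌈(136.5 − 1.76)/6.02⌉ = ⌈22.382⌉ = 23.
One LSB is 0.14 V / 8388608 = 16.7 nV.

16.7 nV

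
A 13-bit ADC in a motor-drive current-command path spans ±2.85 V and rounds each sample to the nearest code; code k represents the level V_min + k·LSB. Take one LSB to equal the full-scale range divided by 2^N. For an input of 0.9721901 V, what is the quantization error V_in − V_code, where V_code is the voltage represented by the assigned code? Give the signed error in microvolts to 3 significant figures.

Span: 2.85 V − (-2.85 V) = 5.7 V. LSB = 5.7 V / 2^13 ≈ 0.6958 mV.
Position in LSBs: (0.9721901 − (-2.85)) × 8192/5.7 = 5493.2248; rounding gives k = 5493.
Reconstructed level: -2.85 + 5493 × 5.7/8192 V = 0.9720336914 V.
V_in − V_code = 0.9721901 − (0.9720336914) = +156 µV.

+156 µV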